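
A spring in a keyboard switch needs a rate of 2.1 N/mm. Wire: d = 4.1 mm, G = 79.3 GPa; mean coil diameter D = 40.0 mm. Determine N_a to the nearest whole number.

N_a = Gd⁴/(8D³k) = (79.3×10³ × 4.1⁴)/(8 × 40.0³ × 2.1)
    = 2.24083e+07 / 1.0752e+06 = 20.84 → 21 coils

21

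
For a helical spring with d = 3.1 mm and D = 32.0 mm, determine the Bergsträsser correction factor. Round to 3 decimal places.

1.131

C = D/d = 32.0/3.1 = 10.3226
K_B = (4C+2)/(4C−3) = 43.290/38.290 = 1.1306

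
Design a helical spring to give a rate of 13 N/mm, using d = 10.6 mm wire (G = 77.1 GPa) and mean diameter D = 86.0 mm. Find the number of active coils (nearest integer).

N_a = Gd⁴/(8D³k) = (77.1×10³ × 10.6⁴)/(8 × 86.0³ × 13)
    = 9.7337e+08 / 6.61498e+07 = 14.71 → 15 coils

15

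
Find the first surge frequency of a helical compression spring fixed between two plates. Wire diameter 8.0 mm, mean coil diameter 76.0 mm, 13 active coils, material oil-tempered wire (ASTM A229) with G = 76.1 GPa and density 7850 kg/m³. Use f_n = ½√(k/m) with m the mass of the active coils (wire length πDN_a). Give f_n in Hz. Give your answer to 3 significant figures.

37.3 Hz

k = Gd⁴/(8D³N_a) = (76.1×10³)(8.0⁴)/(8·76.0³·13) = 6.8276 N/mm = 6827.6 N/m
Wire length L = πDN_a = π·76.0·13 = 3103.9 mm
m = ρ·(πd²/4)·L = 7850 × 50.265×10⁻⁶ m² × 3.1039 m = 1.2247 kg
f_n = ½√(k/m) = 0.5·√(6827.6/1.2247) = 0.5·√(5574.7) = 37.332 Hz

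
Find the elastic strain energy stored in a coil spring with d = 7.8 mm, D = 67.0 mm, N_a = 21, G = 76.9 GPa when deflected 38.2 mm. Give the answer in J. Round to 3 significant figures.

4.11 J

k = Gd⁴/(8D³N_a) = (76.9×10³)(7.8⁴)/(8·67.0³·21) = 5.6334 N/mm
U = ½kδ² = 0.5 × 5.6334 × 38.2² = 4110.2 N·mm = 4.1102 J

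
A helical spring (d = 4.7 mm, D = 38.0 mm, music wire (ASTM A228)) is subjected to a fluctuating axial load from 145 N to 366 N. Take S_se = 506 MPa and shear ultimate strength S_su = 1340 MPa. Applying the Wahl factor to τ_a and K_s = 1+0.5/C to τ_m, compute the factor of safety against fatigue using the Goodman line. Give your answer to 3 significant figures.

C = D/d = 38.0/4.7 = 8.0851; K_W = (4C−1)/(4C−4)+0.615/C = 1.1819; K_s = 1+0.5/C = 1.0618
F_a = (F_max−F_min)/2 = 110.5 N; F_m = (F_max+F_min)/2 = 255.5 N
τ_a = K_W·8F_aD/(πd³) = 1.1819 × 102.99 = 121.73 MPa
τ_m = K_s·8F_mD/(πd³) = 1.0618 × 238.13 = 252.86 MPa
Goodman: 1/n_f = τ_a/S_se + τ_m/S_su = 121.73/506 + 252.86/1340 = 0.24056 + 0.18870 = 0.42927
n_f = 1/0.42927 = 2.33

2.33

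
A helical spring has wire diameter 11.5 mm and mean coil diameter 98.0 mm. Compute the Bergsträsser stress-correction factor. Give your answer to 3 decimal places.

1.161

C = D/d = 98.0/11.5 = 8.5217
K_B = (4C+2)/(4C−3) = 36.087/31.087 = 1.1608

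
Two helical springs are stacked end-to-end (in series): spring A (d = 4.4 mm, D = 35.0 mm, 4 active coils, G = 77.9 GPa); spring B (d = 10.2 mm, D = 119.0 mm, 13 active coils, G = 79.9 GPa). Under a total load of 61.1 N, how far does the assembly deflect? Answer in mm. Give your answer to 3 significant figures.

15.3 mm

k_A = Gd⁴/(8D³N_a) = (77.9×10³)(4.4⁴)/(8·35.0³·4) = 21.281 N/mm
k_B = Gd⁴/(8D³N_a) = (79.9×10³)(10.2⁴)/(8·119.0³·13) = 4.9348 N/mm
Series: 1/k_eq = 1/21.281 + 1/4.9348 = 0.24963; k_eq = 4.0059 N/mm
δ = F/k_eq = 61.1/4.0059 = 15.252 mm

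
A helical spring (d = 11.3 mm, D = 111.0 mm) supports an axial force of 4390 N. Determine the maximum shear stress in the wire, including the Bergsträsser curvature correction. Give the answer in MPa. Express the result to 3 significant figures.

Spring index C = D/d = 111.0/11.3 = 9.8230
K_B = (4C+2)/(4C−3) = 41.292/36.292 = 1.1378
τ₀ = 8FD/(πd³) = 8·4390·111.0/(π·11.3³) = 3.89832e+06/4533 = 859.99 MPa
τ_max = K·τ₀ = 1.1378 × 859.99 = 978.47 MPa

978 MPa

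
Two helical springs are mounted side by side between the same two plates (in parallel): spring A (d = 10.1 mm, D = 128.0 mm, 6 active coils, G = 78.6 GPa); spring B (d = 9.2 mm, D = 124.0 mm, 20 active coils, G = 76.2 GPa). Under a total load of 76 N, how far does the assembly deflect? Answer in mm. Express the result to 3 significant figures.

k_A = Gd⁴/(8D³N_a) = (78.6×10³)(10.1⁴)/(8·128.0³·6) = 8.1253 N/mm
k_B = Gd⁴/(8D³N_a) = (76.2×10³)(9.2⁴)/(8·124.0³·20) = 1.7895 N/mm
Parallel: k_eq = 8.1253 + 1.7895 = 9.9147 N/mm
δ = F/k_eq = 76/9.9147 = 7.6654 mm

7.67 mm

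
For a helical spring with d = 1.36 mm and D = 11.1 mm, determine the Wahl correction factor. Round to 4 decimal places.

C = D/d = 11.1/1.36 = 8.1618
K_W = (4C−1)/(4C−4) + 0.615/C = 31.647/28.647 + 0.0754 = 1.1801

1.1801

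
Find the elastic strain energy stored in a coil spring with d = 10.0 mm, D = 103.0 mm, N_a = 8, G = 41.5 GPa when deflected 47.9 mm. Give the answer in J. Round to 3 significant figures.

k = Gd⁴/(8D³N_a) = (41.5×10³)(10.0⁴)/(8·103.0³·8) = 5.9341 N/mm
U = ½kδ² = 0.5 × 5.9341 × 47.9² = 6807.7 N·mm = 6.8077 J

6.81 J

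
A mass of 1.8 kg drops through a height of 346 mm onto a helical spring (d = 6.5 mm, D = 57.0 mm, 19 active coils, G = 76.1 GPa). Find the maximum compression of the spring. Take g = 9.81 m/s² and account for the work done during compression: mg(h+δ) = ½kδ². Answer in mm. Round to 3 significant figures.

54.1 mm

k = Gd⁴/(8D³N_a) = (76.1×10³)(6.5⁴)/(8·57.0³·19) = 4.8258 N/mm
W = mg = 1.8 × 9.81 = 17.658 N
½kδ² − Wδ − Wh = 0 → δ = (W + √(W² + 2kWh))/k
δ = (17.658 + √(311.8 + 58968.2))/4.8258 = (17.658 + 243.47)/4.8258 = 54.112 mm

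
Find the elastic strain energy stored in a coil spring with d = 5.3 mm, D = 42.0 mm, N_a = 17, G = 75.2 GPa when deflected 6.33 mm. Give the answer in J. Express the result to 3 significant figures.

0.118 J

k = Gd⁴/(8D³N_a) = (75.2×10³)(5.3⁴)/(8·42.0³·17) = 5.8889 N/mm
U = ½kδ² = 0.5 × 5.8889 × 6.33² = 117.98 N·mm = 0.11798 J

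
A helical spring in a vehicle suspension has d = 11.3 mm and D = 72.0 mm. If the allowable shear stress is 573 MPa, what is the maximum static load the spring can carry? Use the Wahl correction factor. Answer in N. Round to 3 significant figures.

C = D/d = 72.0/11.3 = 6.3717
K_W = (4C−1)/(4C−4) + 0.615/C = 24.487/21.487 + 0.0965 = 1.2361
τ_max = K·8FD/(πd³) → F_max = τ_allow·πd³/(8DK)
F_max = 573·π·11.3³/(8·72.0·1.2361) = 2.5974e+06/712.02 = 3648 N

3650 N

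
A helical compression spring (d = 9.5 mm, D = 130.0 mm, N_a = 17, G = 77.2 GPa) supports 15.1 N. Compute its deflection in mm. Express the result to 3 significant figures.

7.18 mm

k = Gd⁴/(8D³N_a) = (77.2×10³)(9.5⁴)/(8·130.0³·17) = 2.1045 N/mm
δ = F/k = 15.1 / 2.1045 = 7.1752 mm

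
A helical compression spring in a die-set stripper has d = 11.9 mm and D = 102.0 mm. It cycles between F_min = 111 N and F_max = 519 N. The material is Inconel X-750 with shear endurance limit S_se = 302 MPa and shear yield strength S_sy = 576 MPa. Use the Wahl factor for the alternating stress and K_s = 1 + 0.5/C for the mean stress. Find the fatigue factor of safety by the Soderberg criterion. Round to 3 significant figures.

C = D/d = 102.0/11.9 = 8.5714; K_W = (4C−1)/(4C−4)+0.615/C = 1.1708; K_s = 1+0.5/C = 1.0583
F_a = (F_max−F_min)/2 = 204 N; F_m = (F_max+F_min)/2 = 315 N
τ_a = K_W·8F_aD/(πd³) = 1.1708 × 31.443 = 36.814 MPa
τ_m = K_s·8F_mD/(πd³) = 1.0583 × 48.552 = 51.385 MPa
Soderberg: 1/n_f = τ_a/S_se + τ_m/S_sy = 36.814/302 + 51.385/576 = 0.12190 + 0.08921 = 0.21111
n_f = 1/0.21111 = 4.737

4.74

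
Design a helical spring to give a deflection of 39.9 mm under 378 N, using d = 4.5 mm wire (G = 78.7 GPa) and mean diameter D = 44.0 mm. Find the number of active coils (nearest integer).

5

Required rate k = F/δ = 378/39.9 = 9.4737 N/mm
N_a = Gd⁴/(8D³k) = (78.7×10³ × 4.5⁴)/(8 × 44.0³ × 9.4737)
    = 3.22719e+07 / 6.45605e+06 = 4.999 → 5 coils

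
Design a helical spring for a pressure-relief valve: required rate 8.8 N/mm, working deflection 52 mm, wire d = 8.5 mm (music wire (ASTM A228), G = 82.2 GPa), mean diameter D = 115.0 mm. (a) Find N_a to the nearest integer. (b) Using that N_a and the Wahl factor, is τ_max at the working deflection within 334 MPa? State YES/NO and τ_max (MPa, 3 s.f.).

N_a = Gd⁴/(8D³k) = (82.2×10³)(8.5⁴)/(8·115.0³·8.8) = 4.008 → N_a = 4
Actual rate k = Gd⁴/(8D³·4) = 8.8167 N/mm
Working load F = kδ = 8.8167·52 = 458.47 N
C = 115.0/8.5 = 13.5294; K_W = (4C−1)/(4C−4)+0.615/C = 1.1053
τ_max = K_W·8FD/(πd³) = 1.1053·218.62 = 241.64 MPa
τ_max ≤ 334 MPa → acceptable

(a) 4 coils; (b) YES, τ_max = 242 MPa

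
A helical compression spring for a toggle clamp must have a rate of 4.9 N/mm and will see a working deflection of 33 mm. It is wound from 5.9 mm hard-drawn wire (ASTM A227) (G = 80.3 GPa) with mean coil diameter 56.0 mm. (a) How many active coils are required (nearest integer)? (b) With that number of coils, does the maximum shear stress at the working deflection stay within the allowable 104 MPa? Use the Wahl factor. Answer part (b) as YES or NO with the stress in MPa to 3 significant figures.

N_a = Gd⁴/(8D³k) = (80.3×10³)(5.9⁴)/(8·56.0³·4.9) = 14.13 → N_a = 14
Actual rate k = Gd⁴/(8D³·14) = 4.947 N/mm
Working load F = kδ = 4.947·33 = 163.25 N
C = 56.0/5.9 = 9.4915; K_W = (4C−1)/(4C−4)+0.615/C = 1.1531
τ_max = K_W·8FD/(πd³) = 1.1531·113.35 = 130.71 MPa
τ_max > 104 MPa → exceeds allowable

(a) 14 coils; (b) NO, τ_max = 131 MPa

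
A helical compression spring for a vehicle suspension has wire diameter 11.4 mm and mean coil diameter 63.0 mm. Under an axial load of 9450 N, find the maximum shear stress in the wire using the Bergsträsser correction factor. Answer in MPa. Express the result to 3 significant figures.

Spring index C = D/d = 63.0/11.4 = 5.5263
K_B = (4C+2)/(4C−3) = 24.105/19.105 = 1.2617
τ₀ = 8FD/(πd³) = 8·9450·63.0/(π·11.4³) = 4.7628e+06/4654.4 = 1023.3 MPa
τ_max = K·τ₀ = 1.2617 × 1023.3 = 1291.1 MPa

1290 MPa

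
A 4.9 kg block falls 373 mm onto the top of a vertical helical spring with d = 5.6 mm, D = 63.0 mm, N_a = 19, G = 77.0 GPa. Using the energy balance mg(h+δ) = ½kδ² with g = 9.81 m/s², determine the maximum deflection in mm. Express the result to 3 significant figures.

160 mm

k = Gd⁴/(8D³N_a) = (77.0×10³)(5.6⁴)/(8·63.0³·19) = 1.9924 N/mm
W = mg = 4.9 × 9.81 = 48.069 N
½kδ² − Wδ − Wh = 0 → δ = (W + √(W² + 2kWh))/k
δ = (48.069 + √(2310.6 + 71446.6))/1.9924 = (48.069 + 271.58)/1.9924 = 160.44 mm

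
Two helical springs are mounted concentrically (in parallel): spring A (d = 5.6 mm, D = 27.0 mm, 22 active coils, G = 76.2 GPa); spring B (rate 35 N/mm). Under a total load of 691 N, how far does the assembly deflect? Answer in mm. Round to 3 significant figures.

k_A = Gd⁴/(8D³N_a) = (76.2×10³)(5.6⁴)/(8·27.0³·22) = 21.632 N/mm
Parallel: k_eq = 21.632 + 35 = 56.632 N/mm
δ = F/k_eq = 691/56.632 = 12.202 mm

12.2 mm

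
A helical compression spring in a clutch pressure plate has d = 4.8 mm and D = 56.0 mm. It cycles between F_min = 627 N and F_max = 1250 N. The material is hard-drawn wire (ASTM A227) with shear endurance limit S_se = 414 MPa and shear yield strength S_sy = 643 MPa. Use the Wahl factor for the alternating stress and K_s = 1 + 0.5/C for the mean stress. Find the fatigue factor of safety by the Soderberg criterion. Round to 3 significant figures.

C = D/d = 56.0/4.8 = 11.6667; K_W = (4C−1)/(4C−4)+0.615/C = 1.1230; K_s = 1+0.5/C = 1.0429
F_a = (F_max−F_min)/2 = 311.5 N; F_m = (F_max+F_min)/2 = 938.5 N
τ_a = K_W·8F_aD/(πd³) = 1.1230 × 401.66 = 451.08 MPa
τ_m = K_s·8F_mD/(πd³) = 1.0429 × 1210.1 = 1262 MPa
Soderberg: 1/n_f = τ_a/S_se + τ_m/S_sy = 451.08/414 + 1262/643 = 1.08956 + 1.96269 = 3.0523
n_f = 1/3.0523 = 0.3276

0.328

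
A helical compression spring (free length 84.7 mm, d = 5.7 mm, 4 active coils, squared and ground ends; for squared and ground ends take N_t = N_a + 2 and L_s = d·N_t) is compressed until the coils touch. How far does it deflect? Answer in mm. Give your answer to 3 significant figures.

N_t = 6; L_s = 5.7·6 = 34.2 mm
δ_solid = L₀ − L_s = 84.7 − 34.2 = 50.5 mm

50.5 mm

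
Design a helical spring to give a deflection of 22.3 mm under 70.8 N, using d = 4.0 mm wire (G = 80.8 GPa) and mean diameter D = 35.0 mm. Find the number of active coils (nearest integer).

Required rate k = F/δ = 70.8/22.3 = 3.1749 N/mm
N_a = Gd⁴/(8D³k) = (80.8×10³ × 4.0⁴)/(8 × 35.0³ × 3.1749)
    = 2.06848e+07 / 1.08899e+06 = 18.99 → 19 coils

19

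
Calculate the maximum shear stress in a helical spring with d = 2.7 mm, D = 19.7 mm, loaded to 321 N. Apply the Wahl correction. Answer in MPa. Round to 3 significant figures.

Spring index C = D/d = 19.7/2.7 = 7.2963
K_W = (4C−1)/(4C−4) + 0.615/C = 28.185/25.185 + 0.0843 = 1.2034
τ₀ = 8FD/(πd³) = 8·321·19.7/(π·2.7³) = 50589.6/61.836 = 818.13 MPa
τ_max = K·τ₀ = 1.2034 × 818.13 = 984.54 MPa

985 MPa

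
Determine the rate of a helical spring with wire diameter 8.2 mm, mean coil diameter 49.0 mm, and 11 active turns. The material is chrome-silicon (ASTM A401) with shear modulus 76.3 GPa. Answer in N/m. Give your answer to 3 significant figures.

k = Gd⁴/(8D³N_a) = (76.3×10³ × 8.2⁴) / (8 × 49.0³ × 11)
  = 3.44969e+08 / 1.03531e+07 = 33.32 N/mm = 33320 N/m

33300 N/m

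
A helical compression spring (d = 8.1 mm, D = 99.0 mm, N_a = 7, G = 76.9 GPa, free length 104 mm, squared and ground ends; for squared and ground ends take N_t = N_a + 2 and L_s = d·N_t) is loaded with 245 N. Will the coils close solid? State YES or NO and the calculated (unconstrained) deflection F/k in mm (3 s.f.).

YES, δ = 40.2 mm

k = Gd⁴/(8D³N_a) = (76.9×10³)(8.1⁴)/(8·99.0³·7) = 6.0922 N/mm
N_t = 9; L_s = 8.1·9 = 72.9 mm; δ_solid = L₀ − L_s = 104 − 72.9 = 31.1 mm
δ = F/k = 245/6.0922 = 40.215 mm
δ ≥ δ_solid → spring goes solid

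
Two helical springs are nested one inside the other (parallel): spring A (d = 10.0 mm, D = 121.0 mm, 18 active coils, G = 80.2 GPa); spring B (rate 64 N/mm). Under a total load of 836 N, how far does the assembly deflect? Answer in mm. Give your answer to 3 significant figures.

12.5 mm

k_A = Gd⁴/(8D³N_a) = (80.2×10³)(10.0⁴)/(8·121.0³·18) = 3.1438 N/mm
Parallel: k_eq = 3.1438 + 64 = 67.144 N/mm
δ = F/k_eq = 836/67.144 = 12.451 mm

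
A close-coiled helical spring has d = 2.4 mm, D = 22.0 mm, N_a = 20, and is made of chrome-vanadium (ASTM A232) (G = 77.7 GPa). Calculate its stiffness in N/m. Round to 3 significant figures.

k = Gd⁴/(8D³N_a) = (77.7×10³ × 2.4⁴) / (8 × 22.0³ × 20)
  = 2.5779e+06 / 1.70368e+06 = 1.5131 N/mm = 1513.1 N/m

1510 N/m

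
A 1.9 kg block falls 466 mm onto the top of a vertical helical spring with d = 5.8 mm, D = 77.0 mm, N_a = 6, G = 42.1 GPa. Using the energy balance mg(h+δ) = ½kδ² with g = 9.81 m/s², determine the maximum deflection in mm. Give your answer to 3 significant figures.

98.4 mm

k = Gd⁴/(8D³N_a) = (42.1×10³)(5.8⁴)/(8·77.0³·6) = 2.1741 N/mm
W = mg = 1.9 × 9.81 = 18.639 N
½kδ² − Wδ − Wh = 0 → δ = (W + √(W² + 2kWh))/k
δ = (18.639 + √(347.41 + 37767.6))/2.1741 = (18.639 + 195.23)/2.1741 = 98.371 mm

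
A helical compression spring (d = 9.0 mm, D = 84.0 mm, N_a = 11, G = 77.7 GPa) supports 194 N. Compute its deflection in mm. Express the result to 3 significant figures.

k = Gd⁴/(8D³N_a) = (77.7×10³)(9.0⁴)/(8·84.0³·11) = 9.774 N/mm
δ = F/k = 194 / 9.774 = 19.849 mm

19.8 mm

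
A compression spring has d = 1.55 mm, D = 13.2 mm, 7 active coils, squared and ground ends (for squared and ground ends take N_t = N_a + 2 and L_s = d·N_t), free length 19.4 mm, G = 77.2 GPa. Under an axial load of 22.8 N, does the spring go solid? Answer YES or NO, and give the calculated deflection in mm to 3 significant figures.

YES, δ = 6.59 mm

k = Gd⁴/(8D³N_a) = (77.2×10³)(1.55⁴)/(8·13.2³·7) = 3.4597 N/mm
N_t = 9; L_s = 1.55·9 = 13.95 mm; δ_solid = L₀ − L_s = 19.4 − 13.95 = 5.45 mm
δ = F/k = 22.8/3.4597 = 6.5902 mm
δ ≥ δ_solid → spring goes solid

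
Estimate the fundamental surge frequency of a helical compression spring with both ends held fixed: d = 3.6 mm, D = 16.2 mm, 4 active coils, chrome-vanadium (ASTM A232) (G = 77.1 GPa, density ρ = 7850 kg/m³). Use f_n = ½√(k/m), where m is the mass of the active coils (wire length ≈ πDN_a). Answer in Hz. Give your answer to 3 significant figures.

1210 Hz

k = Gd⁴/(8D³N_a) = (77.1×10³)(3.6⁴)/(8·16.2³·4) = 95.185 N/mm = 95185 N/m
Wire length L = πDN_a = π·16.2·4 = 203.58 mm
m = ρ·(πd²/4)·L = 7850 × 10.179×10⁻⁶ m² × 0.20358 m = 0.016266 kg
f_n = ½√(k/m) = 0.5·√(95185/0.016266) = 0.5·√(5.8517e+06) = 1209.5 Hz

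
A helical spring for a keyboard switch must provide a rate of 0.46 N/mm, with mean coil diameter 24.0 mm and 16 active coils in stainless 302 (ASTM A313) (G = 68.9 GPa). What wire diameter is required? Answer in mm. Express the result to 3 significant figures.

1.85 mm

d = (8D³N_a·k / G)^(1/4) = (8·24.0³·16·0.46 / (68.9×10³))^0.25
  = (11.814)^0.25 = 1.8539 mm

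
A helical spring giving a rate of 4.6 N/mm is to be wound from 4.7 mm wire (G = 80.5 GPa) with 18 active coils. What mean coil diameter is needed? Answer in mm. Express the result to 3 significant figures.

39.0 mm

D = (Gd⁴/(8N_a·k))^(1/3) = (80.5×10³·4.7⁴/(8·18·4.6))^(1/3)
  = (59301.7)^(1/3) = 38.9962 mm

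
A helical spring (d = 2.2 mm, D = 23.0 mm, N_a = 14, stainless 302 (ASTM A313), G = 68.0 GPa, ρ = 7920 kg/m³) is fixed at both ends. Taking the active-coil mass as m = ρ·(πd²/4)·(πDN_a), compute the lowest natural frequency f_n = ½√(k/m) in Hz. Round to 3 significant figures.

k = Gd⁴/(8D³N_a) = (68.0×10³)(2.2⁴)/(8·23.0³·14) = 1.169 N/mm = 1169 N/m
Wire length L = πDN_a = π·23.0·14 = 1011.6 mm
m = ρ·(πd²/4)·L = 7920 × 3.8013×10⁻⁶ m² × 1.0116 m = 0.030456 kg
f_n = ½√(k/m) = 0.5·√(1169/0.030456) = 0.5·√(38382) = 97.957 Hz

98.0 Hz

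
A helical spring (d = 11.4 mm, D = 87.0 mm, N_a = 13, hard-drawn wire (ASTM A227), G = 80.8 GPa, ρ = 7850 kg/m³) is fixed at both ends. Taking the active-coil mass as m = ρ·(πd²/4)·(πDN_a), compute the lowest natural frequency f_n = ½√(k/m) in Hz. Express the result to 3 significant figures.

41.8 Hz

k = Gd⁴/(8D³N_a) = (80.8×10³)(11.4⁴)/(8·87.0³·13) = 19.927 N/mm = 19927 N/m
Wire length L = πDN_a = π·87.0·13 = 3553.1 mm
m = ρ·(πd²/4)·L = 7850 × 102.07×10⁻⁶ m² × 3.5531 m = 2.847 kg
f_n = ½√(k/m) = 0.5·√(19927/2.847) = 0.5·√(6999.4) = 41.831 Hz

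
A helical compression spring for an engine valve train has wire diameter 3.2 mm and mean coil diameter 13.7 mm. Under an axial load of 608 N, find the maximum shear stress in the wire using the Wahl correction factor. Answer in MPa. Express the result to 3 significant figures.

Spring index C = D/d = 13.7/3.2 = 4.2812
K_W = (4C−1)/(4C−4) + 0.615/C = 16.125/13.125 + 0.1436 = 1.3722
τ₀ = 8FD/(πd³) = 8·608·13.7/(π·3.2³) = 66636.8/102.94 = 647.31 MPa
τ_max = K·τ₀ = 1.3722 × 647.31 = 888.26 MPa

888 MPa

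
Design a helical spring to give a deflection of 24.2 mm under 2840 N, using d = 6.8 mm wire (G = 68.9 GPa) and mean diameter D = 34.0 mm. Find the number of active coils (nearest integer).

Required rate k = F/δ = 2840/24.2 = 117.36 N/mm
N_a = Gd⁴/(8D³k) = (68.9×10³ × 6.8⁴)/(8 × 34.0³ × 117.36)
    = 1.47318e+08 / 3.69003e+07 = 3.992 → 4 coils

4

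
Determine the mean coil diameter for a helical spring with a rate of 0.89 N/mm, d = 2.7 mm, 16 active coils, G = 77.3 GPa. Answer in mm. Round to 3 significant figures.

D = (Gd⁴/(8N_a·k))^(1/3) = (77.3×10³·2.7⁴/(8·16·0.89))^(1/3)
  = (36060.7)^(1/3) = 33.0378 mm

33.0 mm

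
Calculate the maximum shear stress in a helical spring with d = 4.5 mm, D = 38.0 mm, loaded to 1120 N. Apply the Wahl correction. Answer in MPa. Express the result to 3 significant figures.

Spring index C = D/d = 38.0/4.5 = 8.4444
K_W = (4C−1)/(4C−4) + 0.615/C = 32.778/29.778 + 0.0728 = 1.1736
τ₀ = 8FD/(πd³) = 8·1120·38.0/(π·4.5³) = 340480/286.28 = 1189.3 MPa
τ_max = K·τ₀ = 1.1736 × 1189.3 = 1395.8 MPa

1400 MPa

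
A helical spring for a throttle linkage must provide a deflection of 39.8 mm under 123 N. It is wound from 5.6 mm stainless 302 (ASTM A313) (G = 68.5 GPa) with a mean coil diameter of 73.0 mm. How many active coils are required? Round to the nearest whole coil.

Required rate k = F/δ = 123/39.8 = 3.0905 N/mm
N_a = Gd⁴/(8D³k) = (68.5×10³ × 5.6⁴)/(8 × 73.0³ × 3.0905)
    = 6.73663e+07 / 9.61791e+06 = 7.004 → 7 coils

7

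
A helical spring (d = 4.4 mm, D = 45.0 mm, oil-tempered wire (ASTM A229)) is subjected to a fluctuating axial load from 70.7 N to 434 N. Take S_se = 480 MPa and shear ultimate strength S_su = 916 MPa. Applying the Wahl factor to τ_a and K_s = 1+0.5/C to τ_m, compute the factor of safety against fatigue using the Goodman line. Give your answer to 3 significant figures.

C = D/d = 45.0/4.4 = 10.2273; K_W = (4C−1)/(4C−4)+0.615/C = 1.1414; K_s = 1+0.5/C = 1.0489
F_a = (F_max−F_min)/2 = 181.65 N; F_m = (F_max+F_min)/2 = 252.35 N
τ_a = K_W·8F_aD/(πd³) = 1.1414 × 244.36 = 278.92 MPa
τ_m = K_s·8F_mD/(πd³) = 1.0489 × 339.47 = 356.06 MPa
Goodman: 1/n_f = τ_a/S_se + τ_m/S_su = 278.92/480 + 356.06/916 = 0.58107 + 0.38872 = 0.96979
n_f = 1/0.96979 = 1.031

1.03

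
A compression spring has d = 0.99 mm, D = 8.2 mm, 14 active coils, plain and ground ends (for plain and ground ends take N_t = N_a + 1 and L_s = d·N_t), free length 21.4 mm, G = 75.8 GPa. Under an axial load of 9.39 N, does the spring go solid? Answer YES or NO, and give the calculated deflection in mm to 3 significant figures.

k = Gd⁴/(8D³N_a) = (75.8×10³)(0.99⁴)/(8·8.2³·14) = 1.1791 N/mm
N_t = 15; L_s = 0.99·15 = 14.85 mm; δ_solid = L₀ − L_s = 21.4 − 14.85 = 6.55 mm
δ = F/k = 9.39/1.1791 = 7.9637 mm
δ ≥ δ_solid → spring goes solid

YES, δ = 7.96 mm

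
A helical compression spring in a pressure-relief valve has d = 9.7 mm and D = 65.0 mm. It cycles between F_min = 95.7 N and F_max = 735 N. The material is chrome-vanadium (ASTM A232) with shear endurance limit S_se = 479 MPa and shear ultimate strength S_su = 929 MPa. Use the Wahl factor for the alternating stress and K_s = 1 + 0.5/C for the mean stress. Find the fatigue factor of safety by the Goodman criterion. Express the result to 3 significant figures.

C = D/d = 65.0/9.7 = 6.7010; K_W = (4C−1)/(4C−4)+0.615/C = 1.2233; K_s = 1+0.5/C = 1.0746
F_a = (F_max−F_min)/2 = 319.65 N; F_m = (F_max+F_min)/2 = 415.35 N
τ_a = K_W·8F_aD/(πd³) = 1.2233 × 57.971 = 70.918 MPa
τ_m = K_s·8F_mD/(πd³) = 1.0746 × 75.327 = 80.948 MPa
Goodman: 1/n_f = τ_a/S_se + τ_m/S_su = 70.918/479 + 80.948/929 = 0.14805 + 0.08713 = 0.23519
n_f = 1/0.23519 = 4.252

4.25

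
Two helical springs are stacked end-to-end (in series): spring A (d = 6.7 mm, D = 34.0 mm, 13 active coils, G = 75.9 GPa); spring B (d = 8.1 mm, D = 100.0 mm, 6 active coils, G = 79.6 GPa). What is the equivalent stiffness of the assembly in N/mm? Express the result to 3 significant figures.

5.99 N/mm

k_A = Gd⁴/(8D³N_a) = (75.9×10³)(6.7⁴)/(8·34.0³·13) = 37.417 N/mm
k_B = Gd⁴/(8D³N_a) = (79.6×10³)(8.1⁴)/(8·100.0³·6) = 7.1386 N/mm
Series: 1/k_eq = 1/37.417 + 1/7.1386 = 0.16681; k_eq = 5.9949 N/mm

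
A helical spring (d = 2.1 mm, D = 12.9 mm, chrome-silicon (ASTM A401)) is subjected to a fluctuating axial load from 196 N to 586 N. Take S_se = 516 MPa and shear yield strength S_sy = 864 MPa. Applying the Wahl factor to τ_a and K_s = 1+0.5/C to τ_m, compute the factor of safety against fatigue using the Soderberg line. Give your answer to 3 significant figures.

C = D/d = 12.9/2.1 = 6.1429; K_W = (4C−1)/(4C−4)+0.615/C = 1.2459; K_s = 1+0.5/C = 1.0814
F_a = (F_max−F_min)/2 = 195 N; F_m = (F_max+F_min)/2 = 391 N
τ_a = K_W·8F_aD/(πd³) = 1.2459 × 691.68 = 861.8 MPa
τ_m = K_s·8F_mD/(πd³) = 1.0814 × 1386.9 = 1499.8 MPa
Soderberg: 1/n_f = τ_a/S_se + τ_m/S_sy = 861.8/516 + 1499.8/864 = 1.67016 + 1.73588 = 3.406
n_f = 1/3.406 = 0.2936

0.294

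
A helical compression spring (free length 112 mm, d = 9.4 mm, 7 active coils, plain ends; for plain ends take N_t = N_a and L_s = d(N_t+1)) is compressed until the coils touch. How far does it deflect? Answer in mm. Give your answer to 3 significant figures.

N_t = 7; L_s = 9.4·8 = 75.2 mm
δ_solid = L₀ − L_s = 112 − 75.2 = 36.8 mm

36.8 mm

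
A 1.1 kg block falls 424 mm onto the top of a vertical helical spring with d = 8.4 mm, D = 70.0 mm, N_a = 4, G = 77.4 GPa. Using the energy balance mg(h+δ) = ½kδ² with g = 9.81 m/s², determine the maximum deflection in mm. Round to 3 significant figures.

16.5 mm

k = Gd⁴/(8D³N_a) = (77.4×10³)(8.4⁴)/(8·70.0³·4) = 35.109 N/mm
W = mg = 1.1 × 9.81 = 10.791 N
½kδ² − Wδ − Wh = 0 → δ = (W + √(W² + 2kWh))/k
δ = (10.791 + √(116.45 + 321271))/35.109 = (10.791 + 566.91)/35.109 = 16.455 mm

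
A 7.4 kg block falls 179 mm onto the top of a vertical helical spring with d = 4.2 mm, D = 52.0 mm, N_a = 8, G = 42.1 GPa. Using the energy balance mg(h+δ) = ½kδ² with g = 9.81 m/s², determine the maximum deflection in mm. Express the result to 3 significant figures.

k = Gd⁴/(8D³N_a) = (42.1×10³)(4.2⁴)/(8·52.0³·8) = 1.4558 N/mm
W = mg = 7.4 × 9.81 = 72.594 N
½kδ² − Wδ − Wh = 0 → δ = (W + √(W² + 2kWh))/k
δ = (72.594 + √(5269.9 + 37833.2))/1.4558 = (72.594 + 207.61)/1.4558 = 192.48 mm

192 mm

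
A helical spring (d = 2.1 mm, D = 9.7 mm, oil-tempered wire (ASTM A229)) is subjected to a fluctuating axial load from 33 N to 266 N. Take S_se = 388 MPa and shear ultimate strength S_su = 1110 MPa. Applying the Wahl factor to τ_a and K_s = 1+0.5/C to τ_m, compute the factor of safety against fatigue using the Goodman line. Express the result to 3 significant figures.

0.680

C = D/d = 9.7/2.1 = 4.6190; K_W = (4C−1)/(4C−4)+0.615/C = 1.3404; K_s = 1+0.5/C = 1.1082
F_a = (F_max−F_min)/2 = 116.5 N; F_m = (F_max+F_min)/2 = 149.5 N
τ_a = K_W·8F_aD/(πd³) = 1.3404 × 310.73 = 416.49 MPa
τ_m = K_s·8F_mD/(πd³) = 1.1082 × 398.74 = 441.91 MPa
Goodman: 1/n_f = τ_a/S_se + τ_m/S_su = 416.49/388 + 441.91/1110 = 1.07344 + 0.39812 = 1.4716
n_f = 1/1.4716 = 0.6796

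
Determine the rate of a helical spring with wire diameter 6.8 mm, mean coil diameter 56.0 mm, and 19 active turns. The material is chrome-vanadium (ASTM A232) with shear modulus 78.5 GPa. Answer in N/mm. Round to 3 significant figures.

6.29 N/mm

k = Gd⁴/(8D³N_a) = (78.5×10³ × 6.8⁴) / (8 × 56.0³ × 19)
  = 1.67844e+08 / 2.66936e+07 = 6.2878 N/mm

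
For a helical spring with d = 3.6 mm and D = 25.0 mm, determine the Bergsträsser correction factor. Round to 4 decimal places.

1.2018

C = D/d = 25.0/3.6 = 6.9444
K_B = (4C+2)/(4C−3) = 29.778/24.778 = 1.2018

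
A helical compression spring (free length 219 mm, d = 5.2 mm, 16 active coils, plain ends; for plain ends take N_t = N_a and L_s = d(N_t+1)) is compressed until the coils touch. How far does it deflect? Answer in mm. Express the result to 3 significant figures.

131 mm

N_t = 16; L_s = 5.2·17 = 88.4 mm
δ_solid = L₀ − L_s = 219 − 88.4 = 130.6 mm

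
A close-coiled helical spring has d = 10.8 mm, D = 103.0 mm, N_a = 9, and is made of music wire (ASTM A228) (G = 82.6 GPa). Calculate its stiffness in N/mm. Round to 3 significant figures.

14.3 N/mm

k = Gd⁴/(8D³N_a) = (82.6×10³ × 10.8⁴) / (8 × 103.0³ × 9)
  = 1.12376e+09 / 7.86763e+07 = 14.283 N/mm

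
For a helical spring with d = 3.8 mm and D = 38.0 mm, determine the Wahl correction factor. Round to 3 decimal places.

1.145

C = D/d = 38.0/3.8 = 10.0000
K_W = (4C−1)/(4C−4) + 0.615/C = 39.000/36.000 + 0.0615 = 1.1448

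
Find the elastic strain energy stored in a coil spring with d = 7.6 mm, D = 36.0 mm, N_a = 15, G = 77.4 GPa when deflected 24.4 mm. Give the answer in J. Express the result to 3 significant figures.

k = Gd⁴/(8D³N_a) = (77.4×10³)(7.6⁴)/(8·36.0³·15) = 46.122 N/mm
U = ½kδ² = 0.5 × 46.122 × 24.4² = 13730 N·mm = 13.73 J

13.7 J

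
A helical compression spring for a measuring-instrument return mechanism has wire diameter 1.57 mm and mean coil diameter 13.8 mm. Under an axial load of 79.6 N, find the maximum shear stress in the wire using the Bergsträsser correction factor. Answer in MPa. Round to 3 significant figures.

Spring index C = D/d = 13.8/1.57 = 8.7898
K_B = (4C+2)/(4C−3) = 37.159/32.159 = 1.1555
τ₀ = 8FD/(πd³) = 8·79.6·13.8/(π·1.57³) = 8787.84/12.158 = 722.83 MPa
τ_max = K·τ₀ = 1.1555 × 722.83 = 835.21 MPa

835 MPa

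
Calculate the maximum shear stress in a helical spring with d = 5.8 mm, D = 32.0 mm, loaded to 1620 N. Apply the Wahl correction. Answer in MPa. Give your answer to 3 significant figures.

864 MPa

Spring index C = D/d = 32.0/5.8 = 5.5172
K_W = (4C−1)/(4C−4) + 0.615/C = 21.069/18.069 + 0.1115 = 1.2775
τ₀ = 8FD/(πd³) = 8·1620·32.0/(π·5.8³) = 414720/612.96 = 676.58 MPa
τ_max = K·τ₀ = 1.2775 × 676.58 = 864.33 MPa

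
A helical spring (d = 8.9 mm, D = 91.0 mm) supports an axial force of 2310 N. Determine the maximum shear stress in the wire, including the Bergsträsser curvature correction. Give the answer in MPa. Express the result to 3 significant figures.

Spring index C = D/d = 91.0/8.9 = 10.2247
K_B = (4C+2)/(4C−3) = 42.899/37.899 = 1.1319
τ₀ = 8FD/(πd³) = 8·2310·91.0/(π·8.9³) = 1.68168e+06/2214.7 = 759.32 MPa
τ_max = K·τ₀ = 1.1319 × 759.32 = 859.49 MPa

859 MPa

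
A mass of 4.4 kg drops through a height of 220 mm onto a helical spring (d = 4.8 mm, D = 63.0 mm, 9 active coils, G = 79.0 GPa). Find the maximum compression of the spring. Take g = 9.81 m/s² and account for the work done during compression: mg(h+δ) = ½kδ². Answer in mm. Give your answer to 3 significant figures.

k = Gd⁴/(8D³N_a) = (79.0×10³)(4.8⁴)/(8·63.0³·9) = 2.3294 N/mm
W = mg = 4.4 × 9.81 = 43.164 N
½kδ² − Wδ − Wh = 0 → δ = (W + √(W² + 2kWh))/k
δ = (43.164 + √(1863.1 + 44239.7))/2.3294 = (43.164 + 214.72)/2.3294 = 110.71 mm

111 mm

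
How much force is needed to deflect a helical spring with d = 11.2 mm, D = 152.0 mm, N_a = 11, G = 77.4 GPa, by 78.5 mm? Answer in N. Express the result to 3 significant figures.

309 N

k = Gd⁴/(8D³N_a) = (77.4×10³)(11.2⁴)/(8·152.0³·11) = 3.9409 N/mm
F = k·δ = 3.9409 × 78.5 = 309.36 N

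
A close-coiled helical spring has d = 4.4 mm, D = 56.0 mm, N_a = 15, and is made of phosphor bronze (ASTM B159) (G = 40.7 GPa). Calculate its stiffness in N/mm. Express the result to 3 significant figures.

k = Gd⁴/(8D³N_a) = (40.7×10³ × 4.4⁴) / (8 × 56.0³ × 15)
  = 1.52548e+07 / 2.10739e+07 = 0.72387 N/mm

0.724 N/mm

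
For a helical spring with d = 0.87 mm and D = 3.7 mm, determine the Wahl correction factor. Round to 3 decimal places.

1.375

C = D/d = 3.7/0.87 = 4.2529
K_W = (4C−1)/(4C−4) + 0.615/C = 16.011/13.011 + 0.1446 = 1.3752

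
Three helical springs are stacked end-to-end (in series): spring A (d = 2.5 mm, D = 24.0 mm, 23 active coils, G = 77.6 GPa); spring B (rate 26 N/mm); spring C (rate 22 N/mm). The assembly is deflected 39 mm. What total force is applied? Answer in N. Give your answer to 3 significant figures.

42.3 N

k_A = Gd⁴/(8D³N_a) = (77.6×10³)(2.5⁴)/(8·24.0³·23) = 1.1917 N/mm
Series: 1/k_eq = 1/1.1917 + 1/26 + 1/22 = 0.92305; k_eq = 1.0834 N/mm
F = k_eq·δ = 1.0834·39 = 42.251 N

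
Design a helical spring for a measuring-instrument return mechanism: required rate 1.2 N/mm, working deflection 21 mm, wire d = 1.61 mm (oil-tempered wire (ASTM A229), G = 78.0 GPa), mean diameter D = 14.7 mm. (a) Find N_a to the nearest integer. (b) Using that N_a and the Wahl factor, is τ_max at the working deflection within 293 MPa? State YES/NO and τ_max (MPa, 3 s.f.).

(a) 17 coils; (b) YES, τ_max = 265 MPa

N_a = Gd⁴/(8D³k) = (78.0×10³)(1.61⁴)/(8·14.7³·1.2) = 17.19 → N_a = 17
Actual rate k = Gd⁴/(8D³·17) = 1.2131 N/mm
Working load F = kδ = 1.2131·21 = 25.476 N
C = 14.7/1.61 = 9.1304; K_W = (4C−1)/(4C−4)+0.615/C = 1.1596
τ_max = K_W·8FD/(πd³) = 1.1596·228.51 = 264.98 MPa
τ_max ≤ 293 MPa → acceptable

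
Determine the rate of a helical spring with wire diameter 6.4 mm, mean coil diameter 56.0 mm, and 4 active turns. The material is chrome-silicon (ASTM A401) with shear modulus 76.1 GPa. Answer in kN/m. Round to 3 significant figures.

22.7 kN/m

k = Gd⁴/(8D³N_a) = (76.1×10³ × 6.4⁴) / (8 × 56.0³ × 4)
  = 1.27675e+08 / 5.61971e+06 = 22.719 N/mm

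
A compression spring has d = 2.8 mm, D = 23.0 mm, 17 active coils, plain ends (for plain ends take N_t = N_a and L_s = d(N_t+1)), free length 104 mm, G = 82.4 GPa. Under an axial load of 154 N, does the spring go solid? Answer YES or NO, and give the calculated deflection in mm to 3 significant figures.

k = Gd⁴/(8D³N_a) = (82.4×10³)(2.8⁴)/(8·23.0³·17) = 3.0608 N/mm
N_t = 17; L_s = 2.8·18 = 50.4 mm; δ_solid = L₀ − L_s = 104 − 50.4 = 53.6 mm
δ = F/k = 154/3.0608 = 50.313 mm
δ < δ_solid → spring does not go solid

NO, δ = 50.3 mm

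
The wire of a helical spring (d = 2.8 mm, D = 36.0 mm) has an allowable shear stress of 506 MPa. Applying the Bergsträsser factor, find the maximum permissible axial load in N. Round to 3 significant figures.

C = D/d = 36.0/2.8 = 12.8571
K_B = (4C+2)/(4C−3) = 53.429/48.429 = 1.1032
τ_max = K·8FD/(πd³) → F_max = τ_allow·πd³/(8DK)
F_max = 506·π·2.8³/(8·36.0·1.1032) = 34896/317.73 = 109.83 N

110 N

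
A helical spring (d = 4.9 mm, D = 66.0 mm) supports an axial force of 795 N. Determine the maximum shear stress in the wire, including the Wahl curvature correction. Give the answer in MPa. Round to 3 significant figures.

1260 MPa

Spring index C = D/d = 66.0/4.9 = 13.4694
K_W = (4C−1)/(4C−4) + 0.615/C = 52.878/49.878 + 0.0457 = 1.1058
τ₀ = 8FD/(πd³) = 8·795·66.0/(π·4.9³) = 419760/369.61 = 1135.7 MPa
τ_max = K·τ₀ = 1.1058 × 1135.7 = 1255.9 MPa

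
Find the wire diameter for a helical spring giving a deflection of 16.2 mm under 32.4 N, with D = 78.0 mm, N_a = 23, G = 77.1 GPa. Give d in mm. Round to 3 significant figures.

6.90 mm

Required rate k = F/δ = 32.4/16.2 = 2 N/mm
d = (8D³N_a·k / G)^(1/4) = (8·78.0³·23·2 / (77.1×10³))^0.25
  = (2265)^0.25 = 6.8987 mm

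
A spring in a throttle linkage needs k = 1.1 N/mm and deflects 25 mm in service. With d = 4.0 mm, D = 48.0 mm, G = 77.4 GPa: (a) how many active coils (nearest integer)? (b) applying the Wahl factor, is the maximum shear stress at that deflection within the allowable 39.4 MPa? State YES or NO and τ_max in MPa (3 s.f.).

N_a = Gd⁴/(8D³k) = (77.4×10³)(4.0⁴)/(8·48.0³·1.1) = 20.36 → N_a = 20
Actual rate k = Gd⁴/(8D³·20) = 1.1198 N/mm
Working load F = kδ = 1.1198·25 = 27.995 N
C = 48.0/4.0 = 12.0000; K_W = (4C−1)/(4C−4)+0.615/C = 1.1194
τ_max = K_W·8FD/(πd³) = 1.1194·53.466 = 59.852 MPa
τ_max > 39.4 MPa → exceeds allowable

(a) 20 coils; (b) NO, τ_max = 59.9 MPa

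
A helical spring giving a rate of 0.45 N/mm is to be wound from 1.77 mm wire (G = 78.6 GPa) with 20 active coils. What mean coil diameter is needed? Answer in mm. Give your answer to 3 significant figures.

22.0 mm

D = (Gd⁴/(8N_a·k))^(1/3) = (78.6×10³·1.77⁴/(8·20·0.45))^(1/3)
  = (10714.8)^(1/3) = 22.0459 mm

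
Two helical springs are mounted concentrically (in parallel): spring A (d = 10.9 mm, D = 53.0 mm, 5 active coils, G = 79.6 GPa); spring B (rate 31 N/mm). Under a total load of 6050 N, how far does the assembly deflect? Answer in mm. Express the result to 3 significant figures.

k_A = Gd⁴/(8D³N_a) = (79.6×10³)(10.9⁴)/(8·53.0³·5) = 188.68 N/mm
Parallel: k_eq = 188.68 + 31 = 219.68 N/mm
δ = F/k_eq = 6050/219.68 = 27.54 mm

27.5 mm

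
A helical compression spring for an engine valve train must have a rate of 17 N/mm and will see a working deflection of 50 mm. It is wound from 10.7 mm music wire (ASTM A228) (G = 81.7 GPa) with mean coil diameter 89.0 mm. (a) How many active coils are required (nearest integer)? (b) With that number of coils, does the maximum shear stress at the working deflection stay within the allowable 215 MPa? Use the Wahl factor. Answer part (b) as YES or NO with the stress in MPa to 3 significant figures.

(a) 11 coils; (b) YES, τ_max = 188 MPa

N_a = Gd⁴/(8D³k) = (81.7×10³)(10.7⁴)/(8·89.0³·17) = 11.17 → N_a = 11
Actual rate k = Gd⁴/(8D³·11) = 17.263 N/mm
Working load F = kδ = 17.263·50 = 863.13 N
C = 89.0/10.7 = 8.3178; K_W = (4C−1)/(4C−4)+0.615/C = 1.1764
τ_max = K_W·8FD/(πd³) = 1.1764·159.68 = 187.85 MPa
τ_max ≤ 215 MPa → acceptable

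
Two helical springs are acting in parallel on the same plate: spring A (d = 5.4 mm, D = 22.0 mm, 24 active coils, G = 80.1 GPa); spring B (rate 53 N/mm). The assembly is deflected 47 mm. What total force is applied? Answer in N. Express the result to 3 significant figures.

k_A = Gd⁴/(8D³N_a) = (80.1×10³)(5.4⁴)/(8·22.0³·24) = 33.315 N/mm
Parallel: k_eq = 33.315 + 53 = 86.315 N/mm
F = k_eq·δ = 86.315·47 = 4056.8 N

4060 N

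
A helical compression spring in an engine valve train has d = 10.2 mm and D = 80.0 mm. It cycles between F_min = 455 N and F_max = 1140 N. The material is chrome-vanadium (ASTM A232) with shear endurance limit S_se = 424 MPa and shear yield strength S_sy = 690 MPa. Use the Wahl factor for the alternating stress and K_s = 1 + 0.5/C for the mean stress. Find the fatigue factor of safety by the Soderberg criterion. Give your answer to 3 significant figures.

2.38

C = D/d = 80.0/10.2 = 7.8431; K_W = (4C−1)/(4C−4)+0.615/C = 1.1880; K_s = 1+0.5/C = 1.0637
F_a = (F_max−F_min)/2 = 342.5 N; F_m = (F_max+F_min)/2 = 797.5 N
τ_a = K_W·8F_aD/(πd³) = 1.1880 × 65.749 = 78.111 MPa
τ_m = K_s·8F_mD/(πd³) = 1.0637 × 153.09 = 162.85 MPa
Soderberg: 1/n_f = τ_a/S_se + τ_m/S_sy = 78.111/424 + 162.85/690 = 0.18422 + 0.23602 = 0.42024
n_f = 1/0.42024 = 2.38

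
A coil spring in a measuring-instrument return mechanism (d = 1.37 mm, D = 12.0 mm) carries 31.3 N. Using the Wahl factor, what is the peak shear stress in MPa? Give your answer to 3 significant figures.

434 MPa

Spring index C = D/d = 12.0/1.37 = 8.7591
K_W = (4C−1)/(4C−4) + 0.615/C = 34.036/31.036 + 0.0702 = 1.1669
τ₀ = 8FD/(πd³) = 8·31.3·12.0/(π·1.37³) = 3004.8/8.0781 = 371.97 MPa
τ_max = K·τ₀ = 1.1669 × 371.97 = 434.04 MPa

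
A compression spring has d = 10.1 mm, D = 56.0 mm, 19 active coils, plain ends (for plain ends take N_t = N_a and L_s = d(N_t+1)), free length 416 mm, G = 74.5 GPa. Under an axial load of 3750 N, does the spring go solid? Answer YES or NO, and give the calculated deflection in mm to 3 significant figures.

k = Gd⁴/(8D³N_a) = (74.5×10³)(10.1⁴)/(8·56.0³·19) = 29.043 N/mm
N_t = 19; L_s = 10.1·20 = 202 mm; δ_solid = L₀ − L_s = 416 − 202 = 214 mm
δ = F/k = 3750/29.043 = 129.12 mm
δ < δ_solid → spring does not go solid

NO, δ = 129 mm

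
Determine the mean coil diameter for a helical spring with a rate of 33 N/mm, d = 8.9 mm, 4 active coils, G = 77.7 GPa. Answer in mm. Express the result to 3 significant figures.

77.3 mm

D = (Gd⁴/(8N_a·k))^(1/3) = (77.7×10³·8.9⁴/(8·4·33))^(1/3)
  = (461655)^(1/3) = 77.2869 mm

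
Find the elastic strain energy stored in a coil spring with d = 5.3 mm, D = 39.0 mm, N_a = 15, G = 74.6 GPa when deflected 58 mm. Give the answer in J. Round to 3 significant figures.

13.9 J

k = Gd⁴/(8D³N_a) = (74.6×10³)(5.3⁴)/(8·39.0³·15) = 8.2693 N/mm
U = ½kδ² = 0.5 × 8.2693 × 58² = 13909 N·mm = 13.909 J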